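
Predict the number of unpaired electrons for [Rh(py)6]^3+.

Summing ligand charges against the +3 overall charge gives an oxidation state of +3 for rhodium.
Group 9 minus oxidation state 3 gives a d⁶ configuration.
The spin state decides the count: a 4d ion has a large Δₒ and is invariably low-spin.
An octahedral low-spin d⁶ ion is t₂g⁶e_g⁰, giving 0 unpaired electrons.

0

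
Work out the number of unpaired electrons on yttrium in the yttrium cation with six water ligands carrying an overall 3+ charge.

0

Summing ligand charges against the +3 overall charge gives an oxidation state of +3 for yttrium.
Yttrium is a group-3 element; Y(III) is therefore d⁰.
In an octahedral field the d⁰ configuration is t₂g⁰e_g⁰, giving 0 unpaired electrons.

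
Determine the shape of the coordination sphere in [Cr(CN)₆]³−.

octahedral

Ligand charges: each cyanide is −1. With an overall charge of −3 the chromium centre must be in the +3 oxidation state.
Chromium is a group-6 element; Cr(III) is therefore d³.
Coordination number: 6.
Six donors around a single metal centre give an octahedral coordination sphere.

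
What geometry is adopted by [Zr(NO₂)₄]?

Ligand charges: each nitro (N-bound nitrite) is −1. With an overall charge of 0 the zirconium centre must be in the +4 oxidation state.
Zr sits in group 4, so the d-electron count is 4 − 4 = 0.
With 4 monodentate ligands the coordination number is 4.
A d⁰ ion has no crystal-field stabilisation preference between square planar and tetrahedral, so four ligands adopt the sterically favoured tetrahedral geometry.

tetrahedral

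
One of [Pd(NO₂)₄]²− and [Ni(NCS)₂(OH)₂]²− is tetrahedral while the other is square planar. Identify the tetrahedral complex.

[Ni(NCS)₂(OH)₂]²−

For [Pd(NO₂)₄]²−: Summing ligand charges against the −2 overall charge gives an oxidation state of +2 for palladium. Palladium is a group-10 element; Pd(II) is therefore d⁸. A 4d d⁸ ion has a large crystal-field splitting; square planar leaves the high-energy d_{x²−y²} orbital empty and maximises CFSE. → square planar.
For [Ni(NCS)₂(OH)₂]²−: Ligand charges: each isothiocyanate is −1; each hydroxide is −1. With an overall charge of −2 the nickel centre must be in the +2 oxidation state. Ni sits in group 10, so the d-electron count is 10 − 2 = 8. Hydroxide and isothiocyanate are weak-field ligands. With weak-field ligands the CFSE gain from square planar is small, so a 3d d⁸ ion takes the sterically preferred tetrahedral geometry. → tetrahedral.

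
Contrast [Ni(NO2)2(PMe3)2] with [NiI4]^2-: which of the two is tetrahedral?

For [Ni(NO2)2(PMe3)2]: Each nitro (N-bound nitrite) is −1; trimethylphosphine is neutral; balancing the 0 overall charge requires Ni(II). Group 10 minus oxidation state 2 gives a d⁸ configuration. Nitro (N-bound nitrite) and trimethylphosphine are strong-field ligands (high in the spectrochemical series). A 3d d⁸ ion with strong-field ligands gains enough CFSE to favour square planar over tetrahedral. → square planar.
For [NiI4]^2-: Ligand charges: each iodide is −1. With an overall charge of −2 the nickel centre must be in the +2 oxidation state. Group 10 minus oxidation state 2 gives a d⁸ configuration. Iodide is a weak-field ligand. With weak-field ligands the CFSE gain from square planar is small, so a 3d d⁸ ion takes the sterically preferred tetrahedral geometry. → tetrahedral.

[NiI4]^2-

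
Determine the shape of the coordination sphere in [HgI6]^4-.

octahedral

Each iodide is −1; balancing the −4 overall charge requires Hg(II).
Hg sits in group 12, so the d-electron count is 12 − 2 = 10.
With 6 monodentate ligands the coordination number is 6.
Six donors around a single metal centre give an octahedral coordination sphere.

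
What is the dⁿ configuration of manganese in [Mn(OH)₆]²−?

Summing ligand charges against the −2 overall charge gives an oxidation state of +4 for manganese.
Manganese is a group-7 element; Mn(IV) is therefore d³.

d³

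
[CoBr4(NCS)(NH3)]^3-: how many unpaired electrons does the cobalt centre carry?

Ligand charges: each bromide is −1; each isothiocyanate is −1; ammonia is neutral. With an overall charge of −3 the cobalt centre must be in the +2 oxidation state.
Co sits in group 9, so the d-electron count is 9 − 2 = 7.
The spin state decides the count: Bromide and isothiocyanate are weak-field ligands for a first-row metal, so the complex is high-spin.
An octahedral high-spin d⁷ ion is t₂g⁵e_g², giving 3 unpaired electrons.

3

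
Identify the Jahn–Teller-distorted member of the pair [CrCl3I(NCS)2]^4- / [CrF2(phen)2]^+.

[CrCl3I(NCS)2]^4-: Each chloride is −1; each iodide is −1; each isothiocyanate is −1; balancing the −4 overall charge requires Cr(II). Group 6 minus oxidation state 2 gives a d⁴ configuration. Chloride, iodide, and isothiocyanate are weak-field ligands for a first-row metal, so the complex is high-spin. The t₂g³e_g¹ (high-spin) configuration has an unevenly filled e_g set; the Jahn–Teller theorem predicts a tetragonal distortion (typically axial elongation) to lift the degeneracy.
[CrF2(phen)2]^+: Ligand charges: each fluoride is −1; 1,10-phenanthroline is neutral. With an overall charge of +1 the chromium centre must be in the +3 oxidation state. Cr sits in group 6, so the d-electron count is 6 − 3 = 3. The d³ configuration leaves the e_g set evenly filled (or empty) — no strong Jahn–Teller driving force.

[CrCl3I(NCS)2]^4-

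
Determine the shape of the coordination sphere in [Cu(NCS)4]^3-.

Ligand charges: each isothiocyanate is −1. With an overall charge of −3 the copper centre must be in the +1 oxidation state.
Copper is a group-11 element; Cu(I) is therefore d¹⁰.
Coordination number: 4.
A d¹⁰ ion has no crystal-field stabilisation preference between square planar and tetrahedral, so four ligands adopt the sterically favoured tetrahedral geometry.

tetrahedral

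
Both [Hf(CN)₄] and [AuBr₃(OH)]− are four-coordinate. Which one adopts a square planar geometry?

[AuBr₃(OH)]−

For [Hf(CN)₄]: Summing ligand charges against the 0 overall charge gives an oxidation state of +4 for hafnium. Group 4 minus oxidation state 4 gives a d⁰ configuration. A d⁰ ion has no crystal-field stabilisation preference between square planar and tetrahedral, so four ligands adopt the sterically favoured tetrahedral geometry. → tetrahedral.
For [AuBr₃(OH)]−: Each bromide is −1; each hydroxide is −1; balancing the −1 overall charge requires Au(III). Au sits in group 11, so the d-electron count is 11 − 3 = 8. A 5d d⁸ ion has a large crystal-field splitting; square planar leaves the high-energy d_{x²−y²} orbital empty and maximises CFSE. → square planar.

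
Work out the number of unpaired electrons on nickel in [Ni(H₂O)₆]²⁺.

Water is neutral; balancing the +2 overall charge requires Ni(II).
Ni sits in group 10, so the d-electron count is 10 − 2 = 8.
In an octahedral field the d⁸ configuration is t₂g⁶e_g² (only one arrangement possible), giving 2 unpaired electrons.

2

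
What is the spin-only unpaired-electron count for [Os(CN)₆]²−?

2

Summing ligand charges against the −2 overall charge gives an oxidation state of +4 for osmium.
Osmium is a group-8 element; Os(IV) is therefore d⁴.
The spin state decides the count: a 5d ion has a large Δₒ and is invariably low-spin.
An octahedral low-spin d⁴ ion is t₂g⁴e_g⁰, giving 2 unpaired electrons.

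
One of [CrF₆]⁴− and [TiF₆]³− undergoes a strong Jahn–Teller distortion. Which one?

[CrF₆]⁴−: Each fluoride is −1; balancing the −4 overall charge requires Cr(II). Chromium is a group-6 element; Cr(II) is therefore d⁴. Fluoride is a weak-field ligand for a first-row metal, so the complex is high-spin. The t₂g³e_g¹ (high-spin) configuration has an unevenly filled e_g set; the Jahn–Teller theorem predicts a tetragonal distortion (typically axial elongation) to lift the degeneracy.
[TiF₆]³−: Summing ligand charges against the −3 overall charge gives an oxidation state of +3 for titanium. Titanium is a group-4 element; Ti(III) is therefore d¹. The d¹ configuration leaves the e_g set evenly filled (or empty) — no strong Jahn–Teller driving force.

[CrF₆]⁴−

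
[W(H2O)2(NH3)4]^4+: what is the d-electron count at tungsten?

Summing ligand charges against the +4 overall charge gives an oxidation state of +4 for tungsten.
W sits in group 6, so the d-electron count is 6 − 4 = 2.

d2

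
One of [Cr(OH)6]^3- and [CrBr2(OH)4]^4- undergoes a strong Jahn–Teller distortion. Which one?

[CrBr2(OH)4]^4-

[Cr(OH)6]^3-: Ligand charges: each hydroxide is −1. With an overall charge of −3 the chromium centre must be in the +3 oxidation state. Cr sits in group 6, so the d-electron count is 6 − 3 = 3. The d³ configuration leaves the e_g set evenly filled (or empty) — no strong Jahn–Teller driving force.
[CrBr2(OH)4]^4-: Each bromide is −1; each hydroxide is −1; balancing the −4 overall charge requires Cr(II). Chromium is a group-6 element; Cr(II) is therefore d⁴. Bromide and hydroxide are weak-field ligands for a first-row metal, so the complex is high-spin. The t₂g³e_g¹ (high-spin) configuration has an unevenly filled e_g set; the Jahn–Teller theorem predicts a tetragonal distortion (typically axial elongation) to lift the degeneracy.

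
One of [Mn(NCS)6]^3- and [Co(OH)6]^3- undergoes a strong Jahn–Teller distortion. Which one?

[Mn(NCS)6]^3-

[Mn(NCS)6]^3-: Ligand charges: each isothiocyanate is −1. With an overall charge of −3 the manganese centre must be in the +3 oxidation state. Manganese is a group-7 element; Mn(III) is therefore d⁴. Isothiocyanate is a weak-field ligand for a first-row metal, so the complex is high-spin. The t₂g³e_g¹ (high-spin) configuration has an unevenly filled e_g set; the Jahn–Teller theorem predicts a tetragonal distortion (typically axial elongation) to lift the degeneracy.
[Co(OH)6]^3-: Each hydroxide is −1; balancing the −3 overall charge requires Co(III). Cobalt is a group-9 element; Co(III) is therefore d⁶. Co(III) has an exceptionally large octahedral splitting and is low-spin with essentially every ligand except fluoride. The d⁶ configuration leaves the e_g set evenly filled (or empty) — no strong Jahn–Teller driving force.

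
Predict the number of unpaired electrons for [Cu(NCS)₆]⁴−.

1

Each isothiocyanate is −1; balancing the −4 overall charge requires Cu(II).
Cu sits in group 11, so the d-electron count is 11 − 2 = 9.
In an octahedral field the d⁹ configuration is t₂g⁶e_g³ (only one arrangement possible), giving 1 unpaired electron.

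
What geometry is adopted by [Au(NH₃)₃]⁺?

trigonal planar

Summing ligand charges against the +1 overall charge gives an oxidation state of +1 for gold.
Au sits in group 11, so the d-electron count is 11 − 1 = 10.
Coordination number: 3.
Three ligands around a d¹⁰ centre minimise repulsion in a trigonal-planar arrangement.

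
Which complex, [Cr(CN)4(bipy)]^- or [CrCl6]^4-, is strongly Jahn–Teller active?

[CrCl6]^4-

[Cr(CN)4(bipy)]^-: Summing ligand charges against the −1 overall charge gives an oxidation state of +3 for chromium. Chromium is a group-6 element; Cr(III) is therefore d³. The d³ configuration leaves the e_g set evenly filled (or empty) — no strong Jahn–Teller driving force.
[CrCl6]^4-: Summing ligand charges against the −4 overall charge gives an oxidation state of +2 for chromium. Group 6 minus oxidation state 2 gives a d⁴ configuration. Chloride is a weak-field ligand for a first-row metal, so the complex is high-spin. The t₂g³e_g¹ (high-spin) configuration has an unevenly filled e_g set; the Jahn–Teller theorem predicts a tetragonal distortion (typically axial elongation) to lift the degeneracy.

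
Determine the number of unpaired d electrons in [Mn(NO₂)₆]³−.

2 unpaired electrons

Summing ligand charges against the −3 overall charge gives an oxidation state of +3 for manganese.
Manganese is a group-7 element; Mn(III) is therefore d⁴.
The spin state decides the count: Nitro (N-bound nitrite) is a strong-field ligand (high in the spectrochemical series) for a first-row metal, so the complex is low-spin.
An octahedral low-spin d⁴ ion is t₂g⁴e_g⁰, giving 2 unpaired electrons.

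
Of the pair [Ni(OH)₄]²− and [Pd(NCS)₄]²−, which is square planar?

For [Ni(OH)₄]²−: Ligand charges: each hydroxide is −1. With an overall charge of −2 the nickel centre must be in the +2 oxidation state. Ni sits in group 10, so the d-electron count is 10 − 2 = 8. Hydroxide is a weak-field ligand. With weak-field ligands the CFSE gain from square planar is small, so a 3d d⁸ ion takes the sterically preferred tetrahedral geometry. → tetrahedral.
For [Pd(NCS)₄]²−: Each isothiocyanate is −1; balancing the −2 overall charge requires Pd(II). Pd sits in group 10, so the d-electron count is 10 − 2 = 8. A 4d d⁸ ion has a large crystal-field splitting; square planar leaves the high-energy d_{x²−y²} orbital empty and maximises CFSE. → square planar.

[Pd(NCS)₄]²−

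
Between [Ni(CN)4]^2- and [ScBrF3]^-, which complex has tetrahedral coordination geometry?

For [Ni(CN)4]^2-: Summing ligand charges against the −2 overall charge gives an oxidation state of +2 for nickel. Ni sits in group 10, so the d-electron count is 10 − 2 = 8. Cyanide is a strong-field ligand (high in the spectrochemical series). A 3d d⁸ ion with strong-field ligands gains enough CFSE to favour square planar over tetrahedral. → square planar.
For [ScBrF3]^-: Each bromide is −1; each fluoride is −1; balancing the −1 overall charge requires Sc(III). Sc sits in group 3, so the d-electron count is 3 − 3 = 0. A d⁰ ion has no crystal-field stabilisation preference between square planar and tetrahedral, so four ligands adopt the sterically favoured tetrahedral geometry. → tetrahedral.

[ScBrF3]^-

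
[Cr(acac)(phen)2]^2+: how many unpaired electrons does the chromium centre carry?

3 unpaired electrons

Summing ligand charges against the +2 overall charge gives an oxidation state of +3 for chromium.
Cr sits in group 6, so the d-electron count is 6 − 3 = 3.
Counting donor atoms: 1×acetylacetonate (bidentate) → 2 donors; 2×1,10-phenanthroline (bidentate) → 4 donors. Coordination number = 6.
In an octahedral field the d³ configuration is t₂g³e_g⁰ (only one arrangement possible), giving 3 unpaired electrons.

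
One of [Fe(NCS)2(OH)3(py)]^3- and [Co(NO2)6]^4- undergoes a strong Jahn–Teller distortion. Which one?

[Fe(NCS)2(OH)3(py)]^3-: Each isothiocyanate is −1; each hydroxide is −1; pyridine is neutral; balancing the −3 overall charge requires Fe(II). Group 8 minus oxidation state 2 gives a d⁶ configuration. Hydroxide and isothiocyanate are weak-field ligands for a first-row metal, so the complex is high-spin. The d⁶ configuration leaves the e_g set evenly filled (or empty) — no strong Jahn–Teller driving force.
[Co(NO2)6]^4-: Summing ligand charges against the −4 overall charge gives an oxidation state of +2 for cobalt. Cobalt is a group-9 element; Co(II) is therefore d⁷. Nitro (N-bound nitrite) is a strong-field ligand (high in the spectrochemical series) for a first-row metal, so the complex is low-spin. The t₂g⁶e_g¹ (low-spin) configuration has an unevenly filled e_g set; the Jahn–Teller theorem predicts a tetragonal distortion (typically axial elongation) to lift the degeneracy.

[Co(NO2)6]^4-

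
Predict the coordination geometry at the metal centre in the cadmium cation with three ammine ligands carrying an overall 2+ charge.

Ammonia is neutral; balancing the +2 overall charge requires Cd(II).
Cd sits in group 12, so the d-electron count is 12 − 2 = 10.
Coordination number: 3.
Three ligands around a d¹⁰ centre minimise repulsion in a trigonal-planar arrangement.

trigonal planar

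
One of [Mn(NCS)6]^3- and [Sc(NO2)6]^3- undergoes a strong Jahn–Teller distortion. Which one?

[Mn(NCS)6]^3-: Ligand charges: each isothiocyanate is −1. With an overall charge of −3 the manganese centre must be in the +3 oxidation state. Manganese is a group-7 element; Mn(III) is therefore d⁴. Isothiocyanate is a weak-field ligand for a first-row metal, so the complex is high-spin. The t₂g³e_g¹ (high-spin) configuration has an unevenly filled e_g set; the Jahn–Teller theorem predicts a tetragonal distortion (typically axial elongation) to lift the degeneracy.
[Sc(NO2)6]^3-: Each nitro (N-bound nitrite) is −1; balancing the −3 overall charge requires Sc(III). Sc sits in group 3, so the d-electron count is 3 − 3 = 0. The d⁰ configuration leaves the e_g set evenly filled (or empty) — no strong Jahn–Teller driving force.

[Mn(NCS)6]^3-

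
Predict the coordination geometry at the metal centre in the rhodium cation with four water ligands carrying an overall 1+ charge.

square planar

Summing ligand charges against the +1 overall charge gives an oxidation state of +1 for rhodium.
Rhodium is a group-9 element; Rh(I) is therefore d⁸.
Coordination number: 4.
A 4d d⁸ ion has a large crystal-field splitting; square planar leaves the high-energy d_{x²−y²} orbital empty and maximises CFSE.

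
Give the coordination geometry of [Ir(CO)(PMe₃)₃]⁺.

square planar

Ligand charges: carbonyl is neutral; trimethylphosphine is neutral. With an overall charge of +1 the iridium centre must be in the +1 oxidation state.
Ir sits in group 9, so the d-electron count is 9 − 1 = 8.
With 4 monodentate ligands the coordination number is 4.
A 5d d⁸ ion has a large crystal-field splitting; square planar leaves the high-energy d_{x²−y²} orbital empty and maximises CFSE.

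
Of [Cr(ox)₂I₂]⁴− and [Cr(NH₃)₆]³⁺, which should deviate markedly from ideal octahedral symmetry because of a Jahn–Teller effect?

[Cr(ox)₂I₂]⁴−

[Cr(ox)₂I₂]⁴−: Summing ligand charges against the −4 overall charge gives an oxidation state of +2 for chromium. Group 6 minus oxidation state 2 gives a d⁴ configuration. Iodide and oxalate are weak-field ligands for a first-row metal, so the complex is high-spin. The t₂g³e_g¹ (high-spin) configuration has an unevenly filled e_g set; the Jahn–Teller theorem predicts a tetragonal distortion (typically axial elongation) to lift the degeneracy.
[Cr(NH₃)₆]³⁺: Ligand charges: ammonia is neutral. With an overall charge of +3 the chromium centre must be in the +3 oxidation state. Group 6 minus oxidation state 3 gives a d³ configuration. The d³ configuration leaves the e_g set evenly filled (or empty) — no strong Jahn–Teller driving force.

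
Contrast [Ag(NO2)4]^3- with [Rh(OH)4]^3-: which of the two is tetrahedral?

[Ag(NO2)4]^3-

For [Ag(NO2)4]^3-: Ligand charges: each nitro (N-bound nitrite) is −1. With an overall charge of −3 the silver centre must be in the +1 oxidation state. Group 11 minus oxidation state 1 gives a d¹⁰ configuration. A d¹⁰ ion has no crystal-field stabilisation preference between square planar and tetrahedral, so four ligands adopt the sterically favoured tetrahedral geometry. → tetrahedral.
For [Rh(OH)4]^3-: Each hydroxide is −1; balancing the −3 overall charge requires Rh(I). Rhodium is a group-9 element; Rh(I) is therefore d⁸. A 4d d⁸ ion has a large crystal-field splitting; square planar leaves the high-energy d_{x²−y²} orbital empty and maximises CFSE. → square planar.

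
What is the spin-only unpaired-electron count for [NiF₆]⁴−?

2

Ligand charges: each fluoride is −1. With an overall charge of −4 the nickel centre must be in the +2 oxidation state.
Ni sits in group 10, so the d-electron count is 10 − 2 = 8.
In an octahedral field the d⁸ configuration is t₂g⁶e_g² (only one arrangement possible), giving 2 unpaired electrons.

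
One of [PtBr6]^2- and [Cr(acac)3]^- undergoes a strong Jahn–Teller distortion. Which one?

[Cr(acac)3]^-

[PtBr6]^2-: Each bromide is −1; balancing the −2 overall charge requires Pt(IV). Pt sits in group 10, so the d-electron count is 10 − 4 = 6. A 5d ion has a large Δₒ and is invariably low-spin. The d⁶ configuration leaves the e_g set evenly filled (or empty) — no strong Jahn–Teller driving force.
[Cr(acac)3]^-: Ligand charges: each acetylacetonate is −1. With an overall charge of −1 the chromium centre must be in the +2 oxidation state. Cr sits in group 6, so the d-electron count is 6 − 2 = 4. Acetylacetonate is a weak-field ligand for a first-row metal, so the complex is high-spin. The t₂g³e_g¹ (high-spin) configuration has an unevenly filled e_g set; the Jahn–Teller theorem predicts a tetragonal distortion (typically axial elongation) to lift the degeneracy.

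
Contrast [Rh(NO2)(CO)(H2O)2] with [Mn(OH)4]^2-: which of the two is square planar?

[Rh(NO2)(CO)(H2O)2]

For [Rh(NO2)(CO)(H2O)2]: Each nitro (N-bound nitrite) is −1; carbonyl is neutral; water is neutral; balancing the 0 overall charge requires Rh(I). Rhodium is a group-9 element; Rh(I) is therefore d⁸. A 4d d⁸ ion has a large crystal-field splitting; square planar leaves the high-energy d_{x²−y²} orbital empty and maximises CFSE. → square planar.
For [Mn(OH)4]^2-: Ligand charges: each hydroxide is −1. With an overall charge of −2 the manganese centre must be in the +2 oxidation state. Group 7 minus oxidation state 2 gives a d⁵ configuration. A high-spin d⁵ ion has zero CFSE in either geometry, so four ligands adopt the sterically favoured tetrahedral geometry. → tetrahedral.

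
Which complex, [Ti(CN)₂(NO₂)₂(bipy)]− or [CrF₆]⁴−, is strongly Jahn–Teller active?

[CrF₆]⁴−

[Ti(CN)₂(NO₂)₂(bipy)]−: Ligand charges: each cyanide is −1; each nitro (N-bound nitrite) is −1; 2,2′-bipyridine is neutral. With an overall charge of −1 the titanium centre must be in the +3 oxidation state. Ti sits in group 4, so the d-electron count is 4 − 3 = 1. The d¹ configuration leaves the e_g set evenly filled (or empty) — no strong Jahn–Teller driving force.
[CrF₆]⁴−: Summing ligand charges against the −4 overall charge gives an oxidation state of +2 for chromium. Group 6 minus oxidation state 2 gives a d⁴ configuration. Fluoride is a weak-field ligand for a first-row metal, so the complex is high-spin. The t₂g³e_g¹ (high-spin) configuration has an unevenly filled e_g set; the Jahn–Teller theorem predicts a tetragonal distortion (typically axial elongation) to lift the degeneracy.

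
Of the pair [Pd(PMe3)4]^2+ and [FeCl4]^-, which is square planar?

For [Pd(PMe3)4]^2+: Ligand charges: trimethylphosphine is neutral. With an overall charge of +2 the palladium centre must be in the +2 oxidation state. Group 10 minus oxidation state 2 gives a d⁸ configuration. A 4d d⁸ ion has a large crystal-field splitting; square planar leaves the high-energy d_{x²−y²} orbital empty and maximises CFSE. → square planar.
For [FeCl4]^-: Summing ligand charges against the −1 overall charge gives an oxidation state of +3 for iron. Fe sits in group 8, so the d-electron count is 8 − 3 = 5. A high-spin d⁵ ion has zero CFSE in either geometry, so four ligands adopt the sterically favoured tetrahedral geometry. → tetrahedral.

[Pd(PMe3)4]^2+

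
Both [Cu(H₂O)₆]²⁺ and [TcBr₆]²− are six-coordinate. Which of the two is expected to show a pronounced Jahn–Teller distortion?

[Cu(H₂O)₆]²⁺: Ligand charges: water is neutral. With an overall charge of +2 the copper centre must be in the +2 oxidation state. Copper is a group-11 element; Cu(II) is therefore d⁹. The t₂g⁶e_g³ configuration has an unevenly filled e_g set; the Jahn–Teller theorem predicts a tetragonal distortion (typically axial elongation) to lift the degeneracy.
[TcBr₆]²−: Summing ligand charges against the −2 overall charge gives an oxidation state of +4 for technetium. Technetium is a group-7 element; Tc(IV) is therefore d³. The d³ configuration leaves the e_g set evenly filled (or empty) — no strong Jahn–Teller driving force.

[Cu(H₂O)₆]²⁺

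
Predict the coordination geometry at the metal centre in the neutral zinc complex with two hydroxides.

Each hydroxide is −1; balancing the 0 overall charge requires Zn(II).
Zn sits in group 12, so the d-electron count is 12 − 2 = 10.
Coordination number: 2.
A d¹⁰ ion with only two ligands adopts a linear arrangement (sp hybridisation; no CFSE preference).

linear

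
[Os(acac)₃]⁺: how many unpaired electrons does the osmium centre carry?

Ligand charges: each acetylacetonate is −1. With an overall charge of +1 the osmium centre must be in the +4 oxidation state.
Osmium is a group-8 element; Os(IV) is therefore d⁴.
Counting donor atoms: 3×acetylacetonate (bidentate) → 6 donors. Coordination number = 6.
The spin state decides the count: a 5d ion has a large Δₒ and is invariably low-spin.
An octahedral low-spin d⁴ ion is t₂g⁴e_g⁰, giving 2 unpaired electrons.

2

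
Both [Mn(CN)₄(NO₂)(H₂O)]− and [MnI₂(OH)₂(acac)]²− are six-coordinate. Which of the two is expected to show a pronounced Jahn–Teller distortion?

[Mn(CN)₄(NO₂)(H₂O)]−: Each cyanide is −1; each nitro (N-bound nitrite) is −1; water is neutral; balancing the −1 overall charge requires Mn(IV). Manganese is a group-7 element; Mn(IV) is therefore d³. The d³ configuration leaves the e_g set evenly filled (or empty) — no strong Jahn–Teller driving force.
[MnI₂(OH)₂(acac)]²−: Ligand charges: each iodide is −1; each hydroxide is −1; each acetylacetonate is −1. With an overall charge of −2 the manganese centre must be in the +3 oxidation state. Group 7 minus oxidation state 3 gives a d⁴ configuration. Acetylacetonate, hydroxide, and iodide are weak-field ligands for a first-row metal, so the complex is high-spin. The t₂g³e_g¹ (high-spin) configuration has an unevenly filled e_g set; the Jahn–Teller theorem predicts a tetragonal distortion (typically axial elongation) to lift the degeneracy.

[MnI₂(OH)₂(acac)]²−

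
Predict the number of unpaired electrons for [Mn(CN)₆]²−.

3

Summing ligand charges against the −2 overall charge gives an oxidation state of +4 for manganese.
Mn sits in group 7, so the d-electron count is 7 − 4 = 3.
In an octahedral field the d³ configuration is t₂g³e_g⁰ (only one arrangement possible), giving 3 unpaired electrons.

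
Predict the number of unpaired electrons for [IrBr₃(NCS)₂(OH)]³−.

Each bromide is −1; each isothiocyanate is −1; each hydroxide is −1; balancing the −3 overall charge requires Ir(III).
Ir sits in group 9, so the d-electron count is 9 − 3 = 6.
The spin state decides the count: a 5d ion has a large Δₒ and is invariably low-spin.
An octahedral low-spin d⁶ ion is t₂g⁶e_g⁰, giving 0 unpaired electrons.

0 unpaired electrons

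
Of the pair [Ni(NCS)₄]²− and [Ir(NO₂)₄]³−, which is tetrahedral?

[Ni(NCS)₄]²−

For [Ni(NCS)₄]²−: Ligand charges: each isothiocyanate is −1. With an overall charge of −2 the nickel centre must be in the +2 oxidation state. Nickel is a group-10 element; Ni(II) is therefore d⁸. Isothiocyanate is a weak-field ligand. With weak-field ligands the CFSE gain from square planar is small, so a 3d d⁸ ion takes the sterically preferred tetrahedral geometry. → tetrahedral.
For [Ir(NO₂)₄]³−: Summing ligand charges against the −3 overall charge gives an oxidation state of +1 for iridium. Iridium is a group-9 element; Ir(I) is therefore d⁸. A 5d d⁸ ion has a large crystal-field splitting; square planar leaves the high-energy d_{x²−y²} orbital empty and maximises CFSE. → square planar.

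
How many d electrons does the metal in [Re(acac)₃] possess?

d⁴

Summing ligand charges against the 0 overall charge gives an oxidation state of +3 for rhenium.
Rhenium is a group-7 element; Re(III) is therefore d⁴.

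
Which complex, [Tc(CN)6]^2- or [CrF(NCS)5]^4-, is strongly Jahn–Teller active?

[Tc(CN)6]^2-: Summing ligand charges against the −2 overall charge gives an oxidation state of +4 for technetium. Technetium is a group-7 element; Tc(IV) is therefore d³. The d³ configuration leaves the e_g set evenly filled (or empty) — no strong Jahn–Teller driving force.
[CrF(NCS)5]^4-: Ligand charges: each fluoride is −1; each isothiocyanate is −1. With an overall charge of −4 the chromium centre must be in the +2 oxidation state. Cr sits in group 6, so the d-electron count is 6 − 2 = 4. Fluoride and isothiocyanate are weak-field ligands for a first-row metal, so the complex is high-spin. The t₂g³e_g¹ (high-spin) configuration has an unevenly filled e_g set; the Jahn–Teller theorem predicts a tetragonal distortion (typically axial elongation) to lift the degeneracy.

[CrF(NCS)5]^4-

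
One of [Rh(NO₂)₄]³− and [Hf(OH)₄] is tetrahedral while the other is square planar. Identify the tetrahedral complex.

[Hf(OH)₄]

For [Rh(NO₂)₄]³−: Each nitro (N-bound nitrite) is −1; balancing the −3 overall charge requires Rh(I). Rhodium is a group-9 element; Rh(I) is therefore d⁸. A 4d d⁸ ion has a large crystal-field splitting; square planar leaves the high-energy d_{x²−y²} orbital empty and maximises CFSE. → square planar.
For [Hf(OH)₄]: Ligand charges: each hydroxide is −1. With an overall charge of 0 the hafnium centre must be in the +4 oxidation state. Group 4 minus oxidation state 4 gives a d⁰ configuration. A d⁰ ion has no crystal-field stabilisation preference between square planar and tetrahedral, so four ligands adopt the sterically favoured tetrahedral geometry. → tetrahedral.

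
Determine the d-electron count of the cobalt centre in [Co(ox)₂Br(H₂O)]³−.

Each oxalate is −2; each bromide is −1; water is neutral; balancing the −3 overall charge requires Co(II).
Cobalt is a group-9 element; Co(II) is therefore d⁷.

d7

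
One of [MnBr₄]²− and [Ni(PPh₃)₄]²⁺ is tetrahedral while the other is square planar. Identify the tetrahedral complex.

For [MnBr₄]²−: Summing ligand charges against the −2 overall charge gives an oxidation state of +2 for manganese. Group 7 minus oxidation state 2 gives a d⁵ configuration. A high-spin d⁵ ion has zero CFSE in either geometry, so four ligands adopt the sterically favoured tetrahedral geometry. → tetrahedral.
For [Ni(PPh₃)₄]²⁺: Ligand charges: triphenylphosphine is neutral. With an overall charge of +2 the nickel centre must be in the +2 oxidation state. Nickel is a group-10 element; Ni(II) is therefore d⁸. Triphenylphosphine is a strong-field ligand (high in the spectrochemical series). A 3d d⁸ ion with strong-field ligands gains enough CFSE to favour square planar over tetrahedral. → square planar.

[MnBr₄]²−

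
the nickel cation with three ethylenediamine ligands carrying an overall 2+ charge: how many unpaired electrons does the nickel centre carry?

2

Summing ligand charges against the +2 overall charge gives an oxidation state of +2 for nickel.
Group 10 minus oxidation state 2 gives a d⁸ configuration.
Counting donor atoms: 3×ethylenediamine (bidentate) → 6 donors. Coordination number = 6.
In an octahedral field the d⁸ configuration is t₂g⁶e_g² (only one arrangement possible), giving 2 unpaired electrons.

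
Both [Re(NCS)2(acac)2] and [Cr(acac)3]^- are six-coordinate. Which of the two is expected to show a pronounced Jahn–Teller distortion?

[Cr(acac)3]^-

[Re(NCS)2(acac)2]: Summing ligand charges against the 0 overall charge gives an oxidation state of +4 for rhenium. Group 7 minus oxidation state 4 gives a d³ configuration. The d³ configuration leaves the e_g set evenly filled (or empty) — no strong Jahn–Teller driving force.
[Cr(acac)3]^-: Each acetylacetonate is −1; balancing the −1 overall charge requires Cr(II). Group 6 minus oxidation state 2 gives a d⁴ configuration. Acetylacetonate is a weak-field ligand for a first-row metal, so the complex is high-spin. The t₂g³e_g¹ (high-spin) configuration has an unevenly filled e_g set; the Jahn–Teller theorem predicts a tetragonal distortion (typically axial elongation) to lift the degeneracy.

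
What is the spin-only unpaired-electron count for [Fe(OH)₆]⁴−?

Summing ligand charges against the −4 overall charge gives an oxidation state of +2 for iron.
Fe sits in group 8, so the d-electron count is 8 − 2 = 6.
The spin state decides the count: Hydroxide is a weak-field ligand for a first-row metal, so the complex is high-spin.
An octahedral high-spin d⁶ ion is t₂g⁴e_g², giving 4 unpaired electrons.

4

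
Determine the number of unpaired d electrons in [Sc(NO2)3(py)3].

Summing ligand charges against the 0 overall charge gives an oxidation state of +3 for scandium.
Sc sits in group 3, so the d-electron count is 3 − 3 = 0.
In an octahedral field the d⁰ configuration is t₂g⁰e_g⁰, giving 0 unpaired electrons.

0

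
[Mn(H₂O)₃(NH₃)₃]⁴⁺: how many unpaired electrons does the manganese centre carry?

3 unpaired electrons

Ligand charges: water is neutral; ammonia is neutral. With an overall charge of +4 the manganese centre must be in the +4 oxidation state.
Manganese is a group-7 element; Mn(IV) is therefore d³.
In an octahedral field the d³ configuration is t₂g³e_g⁰ (only one arrangement possible), giving 3 unpaired electrons.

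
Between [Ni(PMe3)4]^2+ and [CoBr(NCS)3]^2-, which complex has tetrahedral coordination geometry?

For [Ni(PMe3)4]^2+: Summing ligand charges against the +2 overall charge gives an oxidation state of +2 for nickel. Group 10 minus oxidation state 2 gives a d⁸ configuration. Trimethylphosphine is a strong-field ligand (high in the spectrochemical series). A 3d d⁸ ion with strong-field ligands gains enough CFSE to favour square planar over tetrahedral. → square planar.
For [CoBr(NCS)3]^2-: Summing ligand charges against the −2 overall charge gives an oxidation state of +2 for cobalt. Group 9 minus oxidation state 2 gives a d⁷ configuration. For a high-spin 3d d⁷ ion with weak-field ligands the small Δₜ gives little square-planar CFSE advantage, so four ligands adopt the sterically favoured tetrahedral geometry. → tetrahedral.

[CoBr(NCS)3]^2-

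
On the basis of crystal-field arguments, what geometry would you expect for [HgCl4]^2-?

Summing ligand charges against the −2 overall charge gives an oxidation state of +2 for mercury.
Mercury is a group-12 element; Hg(II) is therefore d¹⁰.
With 4 monodentate ligands the coordination number is 4.
A d¹⁰ ion has no crystal-field stabilisation preference between square planar and tetrahedral, so four ligands adopt the sterically favoured tetrahedral geometry.

tetrahedral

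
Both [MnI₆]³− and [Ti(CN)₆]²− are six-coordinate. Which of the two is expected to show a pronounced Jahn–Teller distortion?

[MnI₆]³−: Ligand charges: each iodide is −1. With an overall charge of −3 the manganese centre must be in the +3 oxidation state. Mn sits in group 7, so the d-electron count is 7 − 3 = 4. Iodide is a weak-field ligand for a first-row metal, so the complex is high-spin. The t₂g³e_g¹ (high-spin) configuration has an unevenly filled e_g set; the Jahn–Teller theorem predicts a tetragonal distortion (typically axial elongation) to lift the degeneracy.
[Ti(CN)₆]²−: Ligand charges: each cyanide is −1. With an overall charge of −2 the titanium centre must be in the +4 oxidation state. Titanium is a group-4 element; Ti(IV) is therefore d⁰. The d⁰ configuration leaves the e_g set evenly filled (or empty) — no strong Jahn–Teller driving force.

[MnI₆]³−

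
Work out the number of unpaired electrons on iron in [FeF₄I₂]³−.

Each fluoride is −1; each iodide is −1; balancing the −3 overall charge requires Fe(III).
Iron is a group-8 element; Fe(III) is therefore d⁵.
The spin state decides the count: Fluoride and iodide are weak-field ligands for a first-row metal, so the complex is high-spin.
An octahedral high-spin d⁵ ion is t₂g³e_g², giving 5 unpaired electrons.

5 unpaired electrons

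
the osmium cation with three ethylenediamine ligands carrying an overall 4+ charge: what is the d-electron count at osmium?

Summing ligand charges against the +4 overall charge gives an oxidation state of +4 for osmium.
Os sits in group 8, so the d-electron count is 8 − 4 = 4.

d4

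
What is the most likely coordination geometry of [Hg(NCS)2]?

linear

Summing ligand charges against the 0 overall charge gives an oxidation state of +2 for mercury.
Group 12 minus oxidation state 2 gives a d¹⁰ configuration.
With 2 monodentate ligands the coordination number is 2.
A d¹⁰ ion with only two ligands adopts a linear arrangement (sp hybridisation; no CFSE preference).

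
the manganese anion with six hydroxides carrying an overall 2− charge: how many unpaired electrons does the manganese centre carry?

3 unpaired electrons

Ligand charges: each hydroxide is −1. With an overall charge of −2 the manganese centre must be in the +4 oxidation state.
Mn sits in group 7, so the d-electron count is 7 − 4 = 3.
In an octahedral field the d³ configuration is t₂g³e_g⁰ (only one arrangement possible), giving 3 unpaired electrons.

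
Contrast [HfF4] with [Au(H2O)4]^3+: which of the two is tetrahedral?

[HfF4]

For [HfF4]: Summing ligand charges against the 0 overall charge gives an oxidation state of +4 for hafnium. Hf sits in group 4, so the d-electron count is 4 − 4 = 0. A d⁰ ion has no crystal-field stabilisation preference between square planar and tetrahedral, so four ligands adopt the sterically favoured tetrahedral geometry. → tetrahedral.
For [Au(H2O)4]^3+: Water is neutral; balancing the +3 overall charge requires Au(III). Au sits in group 11, so the d-electron count is 11 − 3 = 8. A 5d d⁸ ion has a large crystal-field splitting; square planar leaves the high-energy d_{x²−y²} orbital empty and maximises CFSE. → square planar.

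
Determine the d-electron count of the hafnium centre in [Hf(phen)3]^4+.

d0

1,10-phenanthroline is neutral; balancing the +4 overall charge requires Hf(IV).
Hf sits in group 4, so the d-electron count is 4 − 4 = 0.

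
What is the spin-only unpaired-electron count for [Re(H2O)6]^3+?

Ligand charges: water is neutral. With an overall charge of +3 the rhenium centre must be in the +3 oxidation state.
Re sits in group 7, so the d-electron count is 7 − 3 = 4.
The spin state decides the count: a 5d ion has a large Δₒ and is invariably low-spin.
An octahedral low-spin d⁴ ion is t₂g⁴e_g⁰, giving 2 unpaired electrons.

2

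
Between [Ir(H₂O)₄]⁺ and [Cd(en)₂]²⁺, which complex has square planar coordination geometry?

For [Ir(H₂O)₄]⁺: Water is neutral; balancing the +1 overall charge requires Ir(I). Iridium is a group-9 element; Ir(I) is therefore d⁸. A 5d d⁸ ion has a large crystal-field splitting; square planar leaves the high-energy d_{x²−y²} orbital empty and maximises CFSE. → square planar.
For [Cd(en)₂]²⁺: Ligand charges: ethylenediamine is neutral. With an overall charge of +2 the cadmium centre must be in the +2 oxidation state. Cd sits in group 12, so the d-electron count is 12 − 2 = 10. A d¹⁰ ion has no crystal-field stabilisation preference between square planar and tetrahedral, so four ligands adopt the sterically favoured tetrahedral geometry. → tetrahedral.

[Ir(H₂O)₄]⁺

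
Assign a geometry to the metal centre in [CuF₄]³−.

tetrahedral

Summing ligand charges against the −3 overall charge gives an oxidation state of +1 for copper.
Cu sits in group 11, so the d-electron count is 11 − 1 = 10.
Coordination number: 4.
A d¹⁰ ion has no crystal-field stabilisation preference between square planar and tetrahedral, so four ligands adopt the sterically favoured tetrahedral geometry.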